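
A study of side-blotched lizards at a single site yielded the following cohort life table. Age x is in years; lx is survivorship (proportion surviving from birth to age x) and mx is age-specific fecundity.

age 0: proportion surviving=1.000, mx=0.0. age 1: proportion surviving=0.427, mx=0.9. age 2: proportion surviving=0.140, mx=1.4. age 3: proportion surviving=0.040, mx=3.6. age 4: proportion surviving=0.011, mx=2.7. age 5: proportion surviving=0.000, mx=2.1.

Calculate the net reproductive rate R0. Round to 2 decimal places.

lx·mx by age: 0, 0.3843, 0.196, 0.144, 0.0297, 0
R0 = Σ lx·mx = 0.754 → 0.75

0.75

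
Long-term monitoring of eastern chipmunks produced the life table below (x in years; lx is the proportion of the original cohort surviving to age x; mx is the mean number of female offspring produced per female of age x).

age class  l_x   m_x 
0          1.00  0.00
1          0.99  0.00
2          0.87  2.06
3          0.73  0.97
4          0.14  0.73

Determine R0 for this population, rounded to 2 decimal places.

lx·mx by age: 0, 0, 1.7922, 0.7081, 0.1022
R0 = Σ lx·mx = 2.6025 → 2.60

2.60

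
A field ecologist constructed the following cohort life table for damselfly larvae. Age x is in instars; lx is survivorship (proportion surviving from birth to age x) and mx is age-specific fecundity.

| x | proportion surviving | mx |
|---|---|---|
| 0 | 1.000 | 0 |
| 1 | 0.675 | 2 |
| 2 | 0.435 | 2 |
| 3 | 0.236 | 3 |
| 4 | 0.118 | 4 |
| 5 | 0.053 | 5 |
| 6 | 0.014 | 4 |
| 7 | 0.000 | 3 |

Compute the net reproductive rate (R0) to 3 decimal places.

3.721

lx·mx by age: 0, 1.35, 0.87, 0.708, 0.472, 0.265, 0.056, 0
R0 = Σ lx·mx = 3.721 → 3.721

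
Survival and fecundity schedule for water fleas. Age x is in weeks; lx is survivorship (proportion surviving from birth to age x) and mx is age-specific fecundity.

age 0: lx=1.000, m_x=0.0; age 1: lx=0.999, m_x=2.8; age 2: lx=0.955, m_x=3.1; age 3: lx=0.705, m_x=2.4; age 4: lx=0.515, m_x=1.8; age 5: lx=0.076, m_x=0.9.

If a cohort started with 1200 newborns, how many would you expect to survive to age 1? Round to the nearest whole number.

Expected survivors = N0 · l_1 = 1200 × 0.999 = 1198.8 → 1199

1199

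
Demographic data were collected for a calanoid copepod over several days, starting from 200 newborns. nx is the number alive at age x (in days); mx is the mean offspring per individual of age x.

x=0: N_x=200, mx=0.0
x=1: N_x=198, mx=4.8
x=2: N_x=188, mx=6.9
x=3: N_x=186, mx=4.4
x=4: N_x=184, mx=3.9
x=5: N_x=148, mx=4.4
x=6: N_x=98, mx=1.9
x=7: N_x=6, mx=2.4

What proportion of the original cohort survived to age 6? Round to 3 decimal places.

l_6 = n_6/n_0 = 98/200 = 0.49 → 0.490

0.490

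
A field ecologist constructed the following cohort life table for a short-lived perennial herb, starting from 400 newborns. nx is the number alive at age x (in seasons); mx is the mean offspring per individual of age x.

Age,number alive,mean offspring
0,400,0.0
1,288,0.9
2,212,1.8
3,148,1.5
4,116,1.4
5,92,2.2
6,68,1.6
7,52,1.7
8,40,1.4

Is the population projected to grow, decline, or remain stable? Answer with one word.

lx = nx/n0 = nx/400: 1, 0.72, 0.53, 0.37, 0.29, 0.23, 0.17, 0.13, 0.1
R0 = Σ lx·mx = 0 + 0.648 + 0.954 + 0.555 + 0.406 + 0.506 + 0.272 + 0.221 + 0.14 = 3.702
R0 > 1, so the population is growing.

growing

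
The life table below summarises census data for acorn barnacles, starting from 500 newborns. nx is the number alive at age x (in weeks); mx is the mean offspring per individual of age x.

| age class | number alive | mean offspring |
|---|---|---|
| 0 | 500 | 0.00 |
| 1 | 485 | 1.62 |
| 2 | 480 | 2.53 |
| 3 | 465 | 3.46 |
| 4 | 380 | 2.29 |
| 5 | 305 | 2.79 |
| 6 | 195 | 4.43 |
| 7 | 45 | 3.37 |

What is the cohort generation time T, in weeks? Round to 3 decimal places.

3.470

lx = nx/n0 = nx/500: 1, 0.97, 0.96, 0.93, 0.76, 0.61, 0.39, 0.09
lx·mx: 0, 1.5714, 2.4288, 3.2178, 1.7404, 1.7019, 1.7277, 0.3033 → R0 = 12.6913
x·lx·mx: 0, 1.5714, 4.8576, 9.6534, 6.9616, 8.5095, 10.3662, 2.1231 → Σ = 44.0428
T = 44.0428 / 12.6913 = 3.470314… → 3.470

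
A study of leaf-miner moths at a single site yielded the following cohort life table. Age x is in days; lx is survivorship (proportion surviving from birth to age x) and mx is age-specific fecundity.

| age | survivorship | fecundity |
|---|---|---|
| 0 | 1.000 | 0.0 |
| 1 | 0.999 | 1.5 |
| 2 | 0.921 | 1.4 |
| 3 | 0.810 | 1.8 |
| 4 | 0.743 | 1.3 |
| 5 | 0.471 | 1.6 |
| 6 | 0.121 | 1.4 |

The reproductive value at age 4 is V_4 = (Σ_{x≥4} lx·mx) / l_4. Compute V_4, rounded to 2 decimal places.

lx·mx for x ≥ 4: 0.9659, 0.7536, 0.1694 → sum = 1.8889
V_4 = 1.8889 / l_4 = 1.8889 / 0.743 = 2.542261… → 2.54

2.54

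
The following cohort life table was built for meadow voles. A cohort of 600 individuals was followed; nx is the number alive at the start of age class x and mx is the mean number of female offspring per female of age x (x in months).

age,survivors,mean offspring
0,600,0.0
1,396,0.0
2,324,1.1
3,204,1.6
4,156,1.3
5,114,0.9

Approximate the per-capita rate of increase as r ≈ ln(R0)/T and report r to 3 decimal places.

lx = nx/n0 = nx/600: 1, 0.66, 0.54, 0.34, 0.26, 0.19
R0 = Σ lx·mx = 0 + 0 + 0.594 + 0.544 + 0.338 + 0.171 = 1.647
Σ x·lx·mx = 5.027; T = 5.027/1.647 = 3.05222…
r ≈ ln(R0)/T = ln(1.647)/3.05222… = 0.16347… → 0.163

0.163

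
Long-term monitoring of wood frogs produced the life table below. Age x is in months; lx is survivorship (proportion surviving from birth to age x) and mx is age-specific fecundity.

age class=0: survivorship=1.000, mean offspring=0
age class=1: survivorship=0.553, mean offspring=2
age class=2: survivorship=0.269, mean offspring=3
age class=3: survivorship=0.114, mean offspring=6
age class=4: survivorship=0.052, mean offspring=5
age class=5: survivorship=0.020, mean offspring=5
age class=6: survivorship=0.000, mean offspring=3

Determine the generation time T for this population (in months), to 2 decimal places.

2.13

lx·mx: 0, 1.106, 0.807, 0.684, 0.26, 0.1, 0 → R0 = 2.957
x·lx·mx: 0, 1.106, 1.614, 2.052, 1.04, 0.5, 0 → Σ = 6.312
T = 6.312 / 2.957 = 2.134596… → 2.13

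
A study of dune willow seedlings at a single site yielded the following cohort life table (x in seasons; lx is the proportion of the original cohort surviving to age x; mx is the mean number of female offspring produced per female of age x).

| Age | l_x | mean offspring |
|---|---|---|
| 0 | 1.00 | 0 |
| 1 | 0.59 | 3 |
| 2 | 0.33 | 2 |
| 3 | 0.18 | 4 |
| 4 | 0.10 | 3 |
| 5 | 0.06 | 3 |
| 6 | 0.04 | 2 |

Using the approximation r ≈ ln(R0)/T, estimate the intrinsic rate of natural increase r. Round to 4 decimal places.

0.6212

R0 = Σ lx·mx = 0 + 1.77 + 0.66 + 0.72 + 0.3 + 0.18 + 0.08 = 3.71
Σ x·lx·mx = 7.83; T = 7.83/3.71 = 2.11051…
r ≈ ln(R0)/T = ln(3.71)/2.11051… = 0.621191… → 0.6212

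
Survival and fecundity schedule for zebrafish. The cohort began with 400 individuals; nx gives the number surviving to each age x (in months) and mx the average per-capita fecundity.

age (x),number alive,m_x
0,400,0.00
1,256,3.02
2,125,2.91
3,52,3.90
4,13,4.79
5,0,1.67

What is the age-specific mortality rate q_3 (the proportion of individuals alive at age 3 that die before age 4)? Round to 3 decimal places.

0.750

lx = nx/n0 = nx/400: 1, 0.64, 0.3125, 0.13, 0.0325, 0
q_3 = (l_3 − l_4) / l_3 = (0.13 − 0.0325) / 0.13
     = 0.0975 / 0.13 = 0.75 → 0.750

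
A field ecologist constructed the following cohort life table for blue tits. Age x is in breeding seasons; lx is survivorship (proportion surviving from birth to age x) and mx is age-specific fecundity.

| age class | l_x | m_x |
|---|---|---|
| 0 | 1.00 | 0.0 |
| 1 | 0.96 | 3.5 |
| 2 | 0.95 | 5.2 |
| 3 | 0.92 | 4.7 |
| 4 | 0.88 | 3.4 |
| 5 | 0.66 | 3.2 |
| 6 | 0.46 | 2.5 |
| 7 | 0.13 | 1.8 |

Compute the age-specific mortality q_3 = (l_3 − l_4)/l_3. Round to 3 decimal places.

q_3 = (l_3 − l_4) / l_3 = (0.92 − 0.88) / 0.92
     = 0.04 / 0.92 = 0.043478… → 0.043

0.043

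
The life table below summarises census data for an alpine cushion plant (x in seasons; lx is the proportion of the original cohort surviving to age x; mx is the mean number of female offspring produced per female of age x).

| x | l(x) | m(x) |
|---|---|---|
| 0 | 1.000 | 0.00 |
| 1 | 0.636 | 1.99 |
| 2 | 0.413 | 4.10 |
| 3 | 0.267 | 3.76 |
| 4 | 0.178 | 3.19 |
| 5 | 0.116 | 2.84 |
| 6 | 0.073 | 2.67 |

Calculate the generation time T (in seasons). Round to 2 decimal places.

2.52

lx·mx: 0, 1.26564, 1.6933, 1.00392, 0.56782, 0.32944, 0.19491 → R0 = 5.05503
x·lx·mx: 0, 1.26564, 3.3866, 3.01176, 2.27128, 1.6472, 1.16946 → Σ = 12.75194
T = 12.75194 / 5.05503 = 2.522624… → 2.52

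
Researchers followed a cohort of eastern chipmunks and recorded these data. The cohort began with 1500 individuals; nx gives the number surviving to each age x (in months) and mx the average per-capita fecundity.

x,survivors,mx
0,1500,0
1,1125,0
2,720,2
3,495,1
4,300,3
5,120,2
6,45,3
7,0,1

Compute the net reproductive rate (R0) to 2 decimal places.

2.14

lx = nx/n0 = nx/1500: 1, 0.75, 0.48, 0.33, 0.2, 0.08, 0.03, 0
lx·mx by age: 0, 0, 0.96, 0.33, 0.6, 0.16, 0.09, 0
R0 = Σ lx·mx = 2.14 → 2.14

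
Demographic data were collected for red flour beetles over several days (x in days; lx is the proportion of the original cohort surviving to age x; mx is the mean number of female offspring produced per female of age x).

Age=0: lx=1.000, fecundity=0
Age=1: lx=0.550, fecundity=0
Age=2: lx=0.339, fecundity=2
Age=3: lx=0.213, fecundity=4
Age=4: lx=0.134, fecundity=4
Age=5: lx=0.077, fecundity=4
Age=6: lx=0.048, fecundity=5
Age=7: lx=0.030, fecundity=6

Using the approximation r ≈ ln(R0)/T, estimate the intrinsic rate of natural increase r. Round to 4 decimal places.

R0 = Σ lx·mx = 0 + 0 + 0.678 + 0.852 + 0.536 + 0.308 + 0.24 + 0.18 = 2.794
Σ x·lx·mx = 10.296; T = 10.296/2.794 = 3.68504…
r ≈ ln(R0)/T = ln(2.794)/3.68504… = 0.278823… → 0.2788

0.2788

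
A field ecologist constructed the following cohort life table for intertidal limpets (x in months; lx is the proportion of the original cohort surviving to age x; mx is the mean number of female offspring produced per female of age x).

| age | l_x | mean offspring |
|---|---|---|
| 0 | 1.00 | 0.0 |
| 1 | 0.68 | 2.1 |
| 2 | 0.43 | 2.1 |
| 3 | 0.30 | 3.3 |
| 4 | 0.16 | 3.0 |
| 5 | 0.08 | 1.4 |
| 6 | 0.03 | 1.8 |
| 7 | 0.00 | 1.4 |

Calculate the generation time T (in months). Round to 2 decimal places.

lx·mx: 0, 1.428, 0.903, 0.99, 0.48, 0.112, 0.054, 0 → R0 = 3.967
x·lx·mx: 0, 1.428, 1.806, 2.97, 1.92, 0.56, 0.324, 0 → Σ = 9.008
T = 9.008 / 3.967 = 2.270734… → 2.27

2.27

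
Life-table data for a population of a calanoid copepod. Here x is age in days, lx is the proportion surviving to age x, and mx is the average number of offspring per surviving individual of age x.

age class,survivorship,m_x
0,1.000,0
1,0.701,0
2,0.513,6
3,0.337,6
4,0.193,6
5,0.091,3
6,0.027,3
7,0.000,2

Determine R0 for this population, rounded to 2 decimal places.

6.61

lx·mx by age: 0, 0, 3.078, 2.022, 1.158, 0.273, 0.081, 0
R0 = Σ lx·mx = 6.612 → 6.61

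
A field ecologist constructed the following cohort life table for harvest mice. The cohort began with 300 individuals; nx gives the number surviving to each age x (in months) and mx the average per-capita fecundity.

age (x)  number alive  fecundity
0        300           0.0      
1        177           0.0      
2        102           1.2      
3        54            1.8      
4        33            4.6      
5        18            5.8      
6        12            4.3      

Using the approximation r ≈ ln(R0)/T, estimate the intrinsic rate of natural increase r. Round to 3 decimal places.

lx = nx/n0 = nx/300: 1, 0.59, 0.34, 0.18, 0.11, 0.06, 0.04
R0 = Σ lx·mx = 0 + 0 + 0.408 + 0.324 + 0.506 + 0.348 + 0.172 = 1.758
Σ x·lx·mx = 6.584; T = 6.584/1.758 = 3.74516…
r ≈ ln(R0)/T = ln(1.758)/3.74516… = 0.15064… → 0.151

0.151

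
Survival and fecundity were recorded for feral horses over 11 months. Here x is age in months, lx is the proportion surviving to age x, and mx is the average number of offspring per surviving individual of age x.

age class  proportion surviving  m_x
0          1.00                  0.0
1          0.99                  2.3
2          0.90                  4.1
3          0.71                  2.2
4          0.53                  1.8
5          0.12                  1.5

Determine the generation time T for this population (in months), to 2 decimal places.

2.20

lx·mx: 0, 2.277, 3.69, 1.562, 0.954, 0.18 → R0 = 8.663
x·lx·mx: 0, 2.277, 7.38, 4.686, 3.816, 0.9 → Σ = 19.059
T = 19.059 / 8.663 = 2.200046… → 2.20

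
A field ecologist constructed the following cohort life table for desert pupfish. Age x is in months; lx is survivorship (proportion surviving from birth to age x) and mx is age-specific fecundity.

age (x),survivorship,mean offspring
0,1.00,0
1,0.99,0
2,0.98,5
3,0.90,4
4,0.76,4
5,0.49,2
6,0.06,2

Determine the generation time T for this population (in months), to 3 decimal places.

3.036

lx·mx: 0, 0, 4.9, 3.6, 3.04, 0.98, 0.12 → R0 = 12.64
x·lx·mx: 0, 0, 9.8, 10.8, 12.16, 4.9, 0.72 → Σ = 38.38
T = 38.38 / 12.64 = 3.036392… → 3.036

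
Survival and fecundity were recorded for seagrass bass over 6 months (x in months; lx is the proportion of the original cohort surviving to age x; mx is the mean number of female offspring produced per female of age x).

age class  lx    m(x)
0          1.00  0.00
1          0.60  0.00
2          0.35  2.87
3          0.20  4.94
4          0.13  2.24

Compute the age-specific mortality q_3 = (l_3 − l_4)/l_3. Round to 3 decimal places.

0.350

q_3 = (l_3 − l_4) / l_3 = (0.2 − 0.13) / 0.2
     = 0.07 / 0.2 = 0.35 → 0.350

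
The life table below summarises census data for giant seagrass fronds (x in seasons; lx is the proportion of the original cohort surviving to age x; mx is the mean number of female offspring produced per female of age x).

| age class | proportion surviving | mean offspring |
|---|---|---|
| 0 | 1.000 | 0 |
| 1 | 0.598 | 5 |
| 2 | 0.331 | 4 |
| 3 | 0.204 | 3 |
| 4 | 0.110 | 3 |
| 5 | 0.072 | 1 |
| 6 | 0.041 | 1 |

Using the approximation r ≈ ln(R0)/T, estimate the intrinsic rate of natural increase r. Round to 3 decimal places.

R0 = Σ lx·mx = 0 + 2.99 + 1.324 + 0.612 + 0.33 + 0.072 + 0.041 = 5.369
Σ x·lx·mx = 9.4; T = 9.4/5.369 = 1.75079…
r ≈ ln(R0)/T = ln(5.369)/1.75079… = 0.95993… → 0.960

0.960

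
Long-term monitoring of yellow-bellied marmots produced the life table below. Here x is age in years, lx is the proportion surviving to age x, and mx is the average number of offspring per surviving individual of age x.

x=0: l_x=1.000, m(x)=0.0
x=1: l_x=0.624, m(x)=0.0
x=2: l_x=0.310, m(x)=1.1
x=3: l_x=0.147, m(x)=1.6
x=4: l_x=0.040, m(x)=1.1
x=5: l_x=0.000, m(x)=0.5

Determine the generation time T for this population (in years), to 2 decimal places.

2.52

lx·mx: 0, 0, 0.341, 0.2352, 0.044, 0 → R0 = 0.6202
x·lx·mx: 0, 0, 0.682, 0.7056, 0.176, 0 → Σ = 1.5636
T = 1.5636 / 0.6202 = 2.521122… → 2.52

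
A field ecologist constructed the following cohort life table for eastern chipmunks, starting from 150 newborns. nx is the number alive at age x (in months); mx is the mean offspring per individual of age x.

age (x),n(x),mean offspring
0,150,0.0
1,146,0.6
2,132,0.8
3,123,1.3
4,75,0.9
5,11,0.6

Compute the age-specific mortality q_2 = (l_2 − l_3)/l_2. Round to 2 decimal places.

0.07

lx = nx/n0 = nx/150: 1, 0.97333…, 0.88, 0.82, 0.5, 0.07333…
q_2 = (l_2 − l_3) / l_2 = (0.88 − 0.82) / 0.88
     = 0.06 / 0.88 = 0.068182… → 0.07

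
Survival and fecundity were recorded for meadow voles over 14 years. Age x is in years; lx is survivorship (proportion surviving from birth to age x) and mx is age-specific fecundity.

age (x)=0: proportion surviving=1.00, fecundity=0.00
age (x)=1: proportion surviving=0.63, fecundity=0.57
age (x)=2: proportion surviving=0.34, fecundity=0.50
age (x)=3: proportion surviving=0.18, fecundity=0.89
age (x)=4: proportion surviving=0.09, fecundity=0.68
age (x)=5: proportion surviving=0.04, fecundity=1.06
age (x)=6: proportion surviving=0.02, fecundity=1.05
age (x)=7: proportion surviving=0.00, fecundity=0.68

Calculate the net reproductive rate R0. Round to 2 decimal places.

lx·mx by age: 0, 0.3591, 0.17, 0.1602, 0.0612, 0.0424, 0.021, 0
R0 = Σ lx·mx = 0.8139 → 0.81

0.81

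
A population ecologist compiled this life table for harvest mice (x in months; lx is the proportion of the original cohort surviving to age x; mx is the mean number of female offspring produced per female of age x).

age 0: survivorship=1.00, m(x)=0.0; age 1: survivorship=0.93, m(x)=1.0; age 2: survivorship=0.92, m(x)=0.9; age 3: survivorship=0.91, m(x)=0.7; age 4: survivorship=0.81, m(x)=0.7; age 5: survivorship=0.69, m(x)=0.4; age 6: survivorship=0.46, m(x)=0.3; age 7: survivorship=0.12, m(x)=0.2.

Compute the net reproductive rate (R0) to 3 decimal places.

3.400

lx·mx by age: 0, 0.93, 0.828, 0.637, 0.567, 0.276, 0.138, 0.024
R0 = Σ lx·mx = 3.4 → 3.400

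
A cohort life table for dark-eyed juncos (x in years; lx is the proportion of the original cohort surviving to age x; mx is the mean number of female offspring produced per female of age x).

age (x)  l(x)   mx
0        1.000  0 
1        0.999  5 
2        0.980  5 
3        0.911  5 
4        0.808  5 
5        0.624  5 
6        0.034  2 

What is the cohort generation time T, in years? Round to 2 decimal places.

2.80

lx·mx: 0, 4.995, 4.9, 4.555, 4.04, 3.12, 0.068 → R0 = 21.678
x·lx·mx: 0, 4.995, 9.8, 13.665, 16.16, 15.6, 0.408 → Σ = 60.628
T = 60.628 / 21.678 = 2.796752… → 2.80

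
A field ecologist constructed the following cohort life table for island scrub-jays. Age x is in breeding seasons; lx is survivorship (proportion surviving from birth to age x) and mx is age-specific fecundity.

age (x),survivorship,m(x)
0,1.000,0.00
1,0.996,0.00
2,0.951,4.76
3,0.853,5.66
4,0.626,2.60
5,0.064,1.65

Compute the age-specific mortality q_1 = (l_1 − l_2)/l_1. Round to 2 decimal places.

q_1 = (l_1 − l_2) / l_1 = (0.996 − 0.951) / 0.996
     = 0.045 / 0.996 = 0.045181… → 0.05

0.05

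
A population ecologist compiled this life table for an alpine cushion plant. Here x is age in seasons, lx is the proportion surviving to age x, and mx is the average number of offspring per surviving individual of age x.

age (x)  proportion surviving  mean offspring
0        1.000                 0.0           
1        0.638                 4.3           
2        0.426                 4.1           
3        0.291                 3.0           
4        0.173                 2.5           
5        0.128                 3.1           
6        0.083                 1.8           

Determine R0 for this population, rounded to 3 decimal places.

6.342

lx·mx by age: 0, 2.7434, 1.7466, 0.873, 0.4325, 0.3968, 0.1494
R0 = Σ lx·mx = 6.3417 → 6.342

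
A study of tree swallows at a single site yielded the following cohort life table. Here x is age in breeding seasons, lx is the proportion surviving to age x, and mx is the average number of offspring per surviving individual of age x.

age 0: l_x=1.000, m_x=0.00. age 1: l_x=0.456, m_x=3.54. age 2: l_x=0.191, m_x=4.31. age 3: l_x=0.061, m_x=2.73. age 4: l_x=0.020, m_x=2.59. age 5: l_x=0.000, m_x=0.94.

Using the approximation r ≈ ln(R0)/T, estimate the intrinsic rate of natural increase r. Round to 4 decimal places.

R0 = Σ lx·mx = 0 + 1.61424 + 0.82321 + 0.16653 + 0.0518 + 0 = 2.65578
Σ x·lx·mx = 3.96745; T = 3.96745/2.65578 = 1.49389…
r ≈ ln(R0)/T = ln(2.65578)/1.49389… = 0.653821… → 0.6538

0.6538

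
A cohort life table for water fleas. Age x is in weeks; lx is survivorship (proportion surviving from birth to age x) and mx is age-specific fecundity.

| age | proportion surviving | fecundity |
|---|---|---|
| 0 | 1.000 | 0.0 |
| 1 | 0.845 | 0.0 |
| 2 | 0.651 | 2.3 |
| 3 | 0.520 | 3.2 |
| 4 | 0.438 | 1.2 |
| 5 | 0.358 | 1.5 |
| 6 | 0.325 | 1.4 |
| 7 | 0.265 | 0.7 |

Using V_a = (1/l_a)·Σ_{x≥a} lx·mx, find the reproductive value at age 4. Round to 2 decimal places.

lx·mx for x ≥ 4: 0.5256, 0.537, 0.455, 0.1855 → sum = 1.7031
V_4 = 1.7031 / l_4 = 1.7031 / 0.438 = 3.888356… → 3.89

3.89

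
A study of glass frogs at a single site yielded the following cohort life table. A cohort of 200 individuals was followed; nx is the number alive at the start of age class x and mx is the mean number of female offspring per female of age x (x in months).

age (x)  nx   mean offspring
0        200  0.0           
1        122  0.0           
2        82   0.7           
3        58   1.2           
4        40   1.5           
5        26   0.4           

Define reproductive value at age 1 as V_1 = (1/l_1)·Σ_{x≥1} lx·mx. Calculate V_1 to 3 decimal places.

1.618

lx = nx/n0 = nx/200: 1, 0.61, 0.41, 0.29, 0.2, 0.13
lx·mx for x ≥ 1: 0, 0.287, 0.348, 0.3, 0.052 → sum = 0.987
V_1 = 0.987 / l_1 = 0.987 / 0.61 = 1.618033… → 1.618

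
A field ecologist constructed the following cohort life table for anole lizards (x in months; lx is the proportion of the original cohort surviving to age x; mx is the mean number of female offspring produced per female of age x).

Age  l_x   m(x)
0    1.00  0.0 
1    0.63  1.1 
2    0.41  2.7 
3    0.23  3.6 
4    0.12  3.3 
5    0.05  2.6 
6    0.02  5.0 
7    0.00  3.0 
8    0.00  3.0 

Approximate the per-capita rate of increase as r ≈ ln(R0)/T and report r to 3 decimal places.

R0 = Σ lx·mx = 0 + 0.693 + 1.107 + 0.828 + 0.396 + 0.13 + 0.1 + 0 + 0 = 3.254
Σ x·lx·mx = 8.225; T = 8.225/3.254 = 2.52766…
r ≈ ln(R0)/T = ln(3.254)/2.52766… = 0.46679… → 0.467

0.467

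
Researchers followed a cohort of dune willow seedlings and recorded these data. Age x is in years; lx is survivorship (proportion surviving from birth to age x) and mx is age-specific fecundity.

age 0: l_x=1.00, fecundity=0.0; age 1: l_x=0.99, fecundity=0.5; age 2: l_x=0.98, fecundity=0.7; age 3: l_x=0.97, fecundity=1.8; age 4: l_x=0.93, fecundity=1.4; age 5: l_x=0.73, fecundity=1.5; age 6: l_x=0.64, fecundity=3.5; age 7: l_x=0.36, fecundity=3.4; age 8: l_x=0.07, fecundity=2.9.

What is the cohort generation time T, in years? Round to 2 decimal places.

4.61

lx·mx: 0, 0.495, 0.686, 1.746, 1.302, 1.095, 2.24, 1.224, 0.203 → R0 = 8.991
x·lx·mx: 0, 0.495, 1.372, 5.238, 5.208, 5.475, 13.44, 8.568, 1.624 → Σ = 41.42
T = 41.42 / 8.991 = 4.606829… → 4.61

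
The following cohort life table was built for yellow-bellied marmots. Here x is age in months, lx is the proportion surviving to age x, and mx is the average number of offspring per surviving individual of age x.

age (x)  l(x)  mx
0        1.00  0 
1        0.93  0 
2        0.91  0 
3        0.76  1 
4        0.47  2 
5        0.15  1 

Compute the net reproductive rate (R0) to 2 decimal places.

1.85

lx·mx by age: 0, 0, 0, 0.76, 0.94, 0.15
R0 = Σ lx·mx = 1.85 → 1.85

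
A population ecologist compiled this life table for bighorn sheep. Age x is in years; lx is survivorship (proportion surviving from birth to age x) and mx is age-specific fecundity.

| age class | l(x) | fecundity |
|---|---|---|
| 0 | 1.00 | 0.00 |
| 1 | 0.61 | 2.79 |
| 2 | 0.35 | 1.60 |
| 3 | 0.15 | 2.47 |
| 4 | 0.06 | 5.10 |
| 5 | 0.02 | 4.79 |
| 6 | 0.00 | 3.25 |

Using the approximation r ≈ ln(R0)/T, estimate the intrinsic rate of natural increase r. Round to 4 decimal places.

0.5975

R0 = Σ lx·mx = 0 + 1.7019 + 0.56 + 0.3705 + 0.306 + 0.0958 + 0 = 3.0342
Σ x·lx·mx = 5.6364; T = 5.6364/3.0342 = 1.85762…
r ≈ ln(R0)/T = ln(3.0342)/1.85762… = 0.59751… → 0.5975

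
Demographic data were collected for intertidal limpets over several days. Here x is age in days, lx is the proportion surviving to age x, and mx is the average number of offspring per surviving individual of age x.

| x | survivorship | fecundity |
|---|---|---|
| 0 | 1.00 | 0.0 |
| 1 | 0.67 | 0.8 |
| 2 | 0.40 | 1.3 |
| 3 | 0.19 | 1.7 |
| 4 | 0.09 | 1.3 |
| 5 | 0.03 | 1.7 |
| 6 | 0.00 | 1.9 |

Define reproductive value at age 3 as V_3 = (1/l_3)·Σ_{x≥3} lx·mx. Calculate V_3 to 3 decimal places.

lx·mx for x ≥ 3: 0.323, 0.117, 0.051, 0 → sum = 0.491
V_3 = 0.491 / l_3 = 0.491 / 0.19 = 2.584211… → 2.584

2.584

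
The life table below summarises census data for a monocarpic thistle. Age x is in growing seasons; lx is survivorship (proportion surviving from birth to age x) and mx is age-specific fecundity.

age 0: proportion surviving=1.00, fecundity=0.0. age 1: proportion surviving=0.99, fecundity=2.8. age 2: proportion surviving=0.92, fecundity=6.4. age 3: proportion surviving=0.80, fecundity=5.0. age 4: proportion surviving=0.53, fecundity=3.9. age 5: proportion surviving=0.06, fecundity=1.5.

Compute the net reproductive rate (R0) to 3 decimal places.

14.817

lx·mx by age: 0, 2.772, 5.888, 4, 2.067, 0.09
R0 = Σ lx·mx = 14.817 → 14.817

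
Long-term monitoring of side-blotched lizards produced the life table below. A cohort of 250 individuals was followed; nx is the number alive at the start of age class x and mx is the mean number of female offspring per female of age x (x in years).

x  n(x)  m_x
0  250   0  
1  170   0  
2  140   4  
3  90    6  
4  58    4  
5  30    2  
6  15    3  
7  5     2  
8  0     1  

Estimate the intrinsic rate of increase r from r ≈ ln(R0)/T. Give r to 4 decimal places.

0.5897

lx = nx/n0 = nx/250: 1, 0.68, 0.56, 0.36, 0.232, 0.12, 0.06, 0.02, 0
R0 = Σ lx·mx = 0 + 0 + 2.24 + 2.16 + 0.928 + 0.24 + 0.18 + 0.04 + 0 = 5.788
Σ x·lx·mx = 17.232; T = 17.232/5.788 = 2.97719…
r ≈ ln(R0)/T = ln(5.788)/2.97719… = 0.589745… → 0.5897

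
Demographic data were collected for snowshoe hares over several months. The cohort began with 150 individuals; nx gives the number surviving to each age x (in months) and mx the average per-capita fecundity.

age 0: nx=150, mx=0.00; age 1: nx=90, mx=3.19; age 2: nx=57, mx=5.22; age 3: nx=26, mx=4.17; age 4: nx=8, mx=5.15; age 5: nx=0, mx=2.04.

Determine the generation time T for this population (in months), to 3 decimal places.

lx = nx/n0 = nx/150: 1, 0.6, 0.38, 0.17333…, 0.05333…, 0
lx·mx: 0, 1.914, 1.9836, 0.7228…, 0.274667…, 0 → R0 = 4.895067…
x·lx·mx: 0, 1.914, 3.9672, 2.1684…, 1.098667…, 0 → Σ = 9.148267…
T = 9.148267… / 4.895067… = 1.868875… → 1.869

1.869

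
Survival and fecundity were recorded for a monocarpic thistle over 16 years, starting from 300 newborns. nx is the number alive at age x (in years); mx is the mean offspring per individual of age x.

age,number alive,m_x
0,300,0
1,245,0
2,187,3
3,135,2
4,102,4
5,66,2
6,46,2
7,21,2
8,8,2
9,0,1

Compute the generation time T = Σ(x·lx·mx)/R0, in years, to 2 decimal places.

lx = nx/n0 = nx/300: 1, 0.81667…, 0.62333…, 0.45, 0.34, 0.22, 0.15333…, 0.07, 0.02667…, 0
lx·mx: 0, 0, 1.87…, 0.9, 1.36, 0.44, 0.306667…, 0.14, 0.053333…, 0 → R0 = 5.07…
x·lx·mx: 0, 0, 3.74…, 2.7, 5.44, 2.2, 1.84…, 0.98, 0.426667…, 0 → Σ = 17.326667…
T = 17.326667… / 5.07… = 3.417488… → 3.42

3.42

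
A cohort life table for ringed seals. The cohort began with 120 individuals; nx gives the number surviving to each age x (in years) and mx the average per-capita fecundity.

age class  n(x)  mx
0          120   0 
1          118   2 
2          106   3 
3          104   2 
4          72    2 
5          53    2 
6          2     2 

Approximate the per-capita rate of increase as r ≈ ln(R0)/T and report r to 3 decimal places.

lx = nx/n0 = nx/120: 1, 0.98333…, 0.88333…, 0.86667…, 0.6, 0.44167…, 0.01667…
R0 = Σ lx·mx = 0 + 1.96667… + 2.65… + 1.73333… + 1.2 + 0.88333… + 0.03333… = 8.466667…
Σ x·lx·mx = 21.883333…; T = 21.883333…/8.466667… = 2.58465…
r ≈ ln(R0)/T = ln(8.466667…)/2.58465… = 0.82647… → 0.826

0.826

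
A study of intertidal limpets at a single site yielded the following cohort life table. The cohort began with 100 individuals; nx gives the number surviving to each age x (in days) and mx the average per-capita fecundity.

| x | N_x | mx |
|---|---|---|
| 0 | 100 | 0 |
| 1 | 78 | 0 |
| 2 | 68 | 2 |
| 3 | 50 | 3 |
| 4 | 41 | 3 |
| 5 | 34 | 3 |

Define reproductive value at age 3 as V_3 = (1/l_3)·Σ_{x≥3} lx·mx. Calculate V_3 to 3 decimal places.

7.500

lx = nx/n0 = nx/100: 1, 0.78, 0.68, 0.5, 0.41, 0.34
lx·mx for x ≥ 3: 1.5, 1.23, 1.02 → sum = 3.75
V_3 = 3.75 / l_3 = 3.75 / 0.5 = 7.5 → 7.500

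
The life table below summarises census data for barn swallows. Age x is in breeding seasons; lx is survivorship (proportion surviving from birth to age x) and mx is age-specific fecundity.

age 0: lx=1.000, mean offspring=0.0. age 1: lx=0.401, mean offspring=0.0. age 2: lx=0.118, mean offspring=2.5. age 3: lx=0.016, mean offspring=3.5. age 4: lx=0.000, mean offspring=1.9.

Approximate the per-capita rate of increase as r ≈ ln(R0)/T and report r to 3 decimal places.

R0 = Σ lx·mx = 0 + 0 + 0.295 + 0.056 + 0 = 0.351
Σ x·lx·mx = 0.758; T = 0.758/0.351 = 2.15954…
r ≈ ln(R0)/T = ln(0.351)/2.15954… = -0.48481… → -0.485

-0.485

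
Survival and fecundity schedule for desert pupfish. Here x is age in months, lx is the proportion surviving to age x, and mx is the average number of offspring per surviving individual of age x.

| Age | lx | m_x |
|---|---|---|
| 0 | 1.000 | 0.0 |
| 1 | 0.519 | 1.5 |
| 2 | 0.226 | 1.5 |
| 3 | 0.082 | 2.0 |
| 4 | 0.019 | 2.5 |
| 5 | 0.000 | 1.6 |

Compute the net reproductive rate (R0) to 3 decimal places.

1.329

lx·mx by age: 0, 0.7785, 0.339, 0.164, 0.0475, 0
R0 = Σ lx·mx = 1.329 → 1.329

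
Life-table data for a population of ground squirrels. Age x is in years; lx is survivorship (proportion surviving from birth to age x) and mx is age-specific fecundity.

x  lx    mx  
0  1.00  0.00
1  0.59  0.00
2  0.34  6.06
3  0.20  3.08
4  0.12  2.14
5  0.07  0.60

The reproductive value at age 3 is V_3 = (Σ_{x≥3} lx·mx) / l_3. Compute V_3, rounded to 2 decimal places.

lx·mx for x ≥ 3: 0.616, 0.2568, 0.042 → sum = 0.9148
V_3 = 0.9148 / l_3 = 0.9148 / 0.2 = 4.574 → 4.57

4.57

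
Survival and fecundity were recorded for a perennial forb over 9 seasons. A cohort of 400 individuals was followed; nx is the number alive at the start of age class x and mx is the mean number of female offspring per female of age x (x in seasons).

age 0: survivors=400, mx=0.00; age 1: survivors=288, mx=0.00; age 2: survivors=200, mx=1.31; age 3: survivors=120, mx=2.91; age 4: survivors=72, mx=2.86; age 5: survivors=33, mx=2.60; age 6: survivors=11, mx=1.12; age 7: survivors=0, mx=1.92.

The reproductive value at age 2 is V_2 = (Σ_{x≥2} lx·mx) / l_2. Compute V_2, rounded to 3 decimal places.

4.576

lx = nx/n0 = nx/400: 1, 0.72, 0.5, 0.3, 0.18, 0.0825, 0.0275, 0
lx·mx for x ≥ 2: 0.655, 0.873, 0.5148, 0.2145, 0.0308, 0 → sum = 2.2881
V_2 = 2.2881 / l_2 = 2.2881 / 0.5 = 4.5762 → 4.576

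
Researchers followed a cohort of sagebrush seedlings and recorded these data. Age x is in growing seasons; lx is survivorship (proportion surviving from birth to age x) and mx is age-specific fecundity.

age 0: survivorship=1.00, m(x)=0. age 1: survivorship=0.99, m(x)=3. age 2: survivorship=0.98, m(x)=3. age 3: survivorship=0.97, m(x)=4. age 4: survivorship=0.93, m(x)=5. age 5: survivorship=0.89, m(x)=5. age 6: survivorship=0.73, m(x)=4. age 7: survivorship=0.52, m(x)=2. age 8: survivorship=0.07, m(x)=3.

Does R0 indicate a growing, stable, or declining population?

R0 = Σ lx·mx = 0 + 2.97 + 2.94 + 3.88 + 4.65 + 4.45 + 2.92 + 1.04 + 0.21 = 23.06
R0 > 1, so the population is growing.

growing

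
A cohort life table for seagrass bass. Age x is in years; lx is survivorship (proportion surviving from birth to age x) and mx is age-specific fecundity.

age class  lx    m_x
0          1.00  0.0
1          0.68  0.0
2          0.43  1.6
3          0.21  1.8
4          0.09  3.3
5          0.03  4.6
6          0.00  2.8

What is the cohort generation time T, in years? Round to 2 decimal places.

lx·mx: 0, 0, 0.688, 0.378, 0.297, 0.138, 0 → R0 = 1.501
x·lx·mx: 0, 0, 1.376, 1.134, 1.188, 0.69, 0 → Σ = 4.388
T = 4.388 / 1.501 = 2.923384… → 2.92

2.92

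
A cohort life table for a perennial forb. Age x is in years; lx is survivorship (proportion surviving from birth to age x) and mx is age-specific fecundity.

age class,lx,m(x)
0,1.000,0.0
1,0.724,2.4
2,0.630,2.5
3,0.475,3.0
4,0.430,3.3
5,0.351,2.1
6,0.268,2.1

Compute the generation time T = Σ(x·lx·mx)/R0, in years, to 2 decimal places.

lx·mx: 0, 1.7376, 1.575, 1.425, 1.419, 0.7371, 0.5628 → R0 = 7.4565
x·lx·mx: 0, 1.7376, 3.15, 4.275, 5.676, 3.6855, 3.3768 → Σ = 21.9009
T = 21.9009 / 7.4565 = 2.937156… → 2.94

2.94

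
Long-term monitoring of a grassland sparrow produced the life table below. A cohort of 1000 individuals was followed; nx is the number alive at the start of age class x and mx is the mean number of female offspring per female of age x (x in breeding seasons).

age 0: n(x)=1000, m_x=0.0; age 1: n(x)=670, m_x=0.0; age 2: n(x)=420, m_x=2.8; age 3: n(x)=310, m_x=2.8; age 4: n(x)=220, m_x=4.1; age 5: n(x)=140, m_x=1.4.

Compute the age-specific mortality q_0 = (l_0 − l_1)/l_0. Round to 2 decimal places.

0.33

lx = nx/n0 = nx/1000: 1, 0.67, 0.42, 0.31, 0.22, 0.14
q_0 = (l_0 − l_1) / l_0 = (1 − 0.67) / 1
     = 0.33 / 1 = 0.33 → 0.33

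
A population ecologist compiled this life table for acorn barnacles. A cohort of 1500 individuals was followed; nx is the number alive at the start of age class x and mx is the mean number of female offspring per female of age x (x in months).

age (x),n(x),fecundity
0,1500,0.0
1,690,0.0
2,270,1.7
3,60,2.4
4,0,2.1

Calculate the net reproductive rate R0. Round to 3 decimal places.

0.402

lx = nx/n0 = nx/1500: 1, 0.46, 0.18, 0.04, 0
lx·mx by age: 0, 0, 0.306, 0.096, 0
R0 = Σ lx·mx = 0.402 → 0.402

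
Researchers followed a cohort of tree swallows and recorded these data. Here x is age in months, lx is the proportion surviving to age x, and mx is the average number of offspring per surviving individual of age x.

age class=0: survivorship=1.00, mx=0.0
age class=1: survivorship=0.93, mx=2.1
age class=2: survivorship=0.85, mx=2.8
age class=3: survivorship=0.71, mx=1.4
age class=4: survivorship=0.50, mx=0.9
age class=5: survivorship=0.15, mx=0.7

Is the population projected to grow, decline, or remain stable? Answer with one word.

growing

R0 = Σ lx·mx = 0 + 1.953 + 2.38 + 0.994 + 0.45 + 0.105 = 5.882
R0 > 1, so the population is growing.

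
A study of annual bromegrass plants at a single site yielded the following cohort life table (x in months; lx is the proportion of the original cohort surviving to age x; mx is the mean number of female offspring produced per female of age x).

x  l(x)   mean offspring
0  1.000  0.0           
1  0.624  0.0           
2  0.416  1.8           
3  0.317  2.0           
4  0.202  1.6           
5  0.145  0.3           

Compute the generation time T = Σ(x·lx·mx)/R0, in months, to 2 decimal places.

2.81

lx·mx: 0, 0, 0.7488, 0.634, 0.3232, 0.0435 → R0 = 1.7495
x·lx·mx: 0, 0, 1.4976, 1.902, 1.2928, 0.2175 → Σ = 4.9099
T = 4.9099 / 1.7495 = 2.806459… → 2.81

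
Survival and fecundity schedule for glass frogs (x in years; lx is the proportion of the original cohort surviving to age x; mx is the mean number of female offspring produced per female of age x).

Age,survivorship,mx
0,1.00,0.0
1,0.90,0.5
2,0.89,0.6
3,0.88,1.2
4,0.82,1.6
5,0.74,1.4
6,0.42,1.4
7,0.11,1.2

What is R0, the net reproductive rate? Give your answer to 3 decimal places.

lx·mx by age: 0, 0.45, 0.534, 1.056, 1.312, 1.036, 0.588, 0.132
R0 = Σ lx·mx = 5.108 → 5.108

5.108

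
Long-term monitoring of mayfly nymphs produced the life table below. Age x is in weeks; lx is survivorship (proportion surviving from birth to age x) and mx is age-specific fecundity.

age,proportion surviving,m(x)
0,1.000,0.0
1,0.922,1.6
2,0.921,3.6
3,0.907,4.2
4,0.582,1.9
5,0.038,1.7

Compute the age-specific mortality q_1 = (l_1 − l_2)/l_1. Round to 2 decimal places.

0.00

q_1 = (l_1 − l_2) / l_1 = (0.922 − 0.921) / 0.922
     = 0.001 / 0.922 = 0.001085… → 0.00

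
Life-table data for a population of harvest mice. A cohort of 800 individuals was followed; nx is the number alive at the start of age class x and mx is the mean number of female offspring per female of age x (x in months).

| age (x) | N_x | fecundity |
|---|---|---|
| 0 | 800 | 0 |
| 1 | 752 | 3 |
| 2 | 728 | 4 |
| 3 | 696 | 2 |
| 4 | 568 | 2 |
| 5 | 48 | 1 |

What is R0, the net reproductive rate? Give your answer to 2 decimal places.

9.68

lx = nx/n0 = nx/800: 1, 0.94, 0.91, 0.87, 0.71, 0.06
lx·mx by age: 0, 2.82, 3.64, 1.74, 1.42, 0.06
R0 = Σ lx·mx = 9.68 → 9.68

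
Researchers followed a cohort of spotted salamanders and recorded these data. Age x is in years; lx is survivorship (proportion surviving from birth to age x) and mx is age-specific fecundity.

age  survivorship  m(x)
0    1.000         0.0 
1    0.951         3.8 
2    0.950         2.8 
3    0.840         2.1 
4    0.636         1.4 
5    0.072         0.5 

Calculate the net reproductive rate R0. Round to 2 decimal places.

lx·mx by age: 0, 3.6138, 2.66, 1.764, 0.8904, 0.036
R0 = Σ lx·mx = 8.9642 → 8.96

8.96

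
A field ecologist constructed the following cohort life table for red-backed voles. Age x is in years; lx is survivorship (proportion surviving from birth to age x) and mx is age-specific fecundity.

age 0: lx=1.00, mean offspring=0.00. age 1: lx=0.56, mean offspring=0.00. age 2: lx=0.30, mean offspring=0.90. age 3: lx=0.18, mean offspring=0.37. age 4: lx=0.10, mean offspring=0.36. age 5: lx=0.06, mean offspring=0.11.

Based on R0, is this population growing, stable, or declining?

R0 = Σ lx·mx = 0 + 0 + 0.27 + 0.0666 + 0.036 + 0.0066 = 0.3792
R0 < 1, so the population is declining.

declining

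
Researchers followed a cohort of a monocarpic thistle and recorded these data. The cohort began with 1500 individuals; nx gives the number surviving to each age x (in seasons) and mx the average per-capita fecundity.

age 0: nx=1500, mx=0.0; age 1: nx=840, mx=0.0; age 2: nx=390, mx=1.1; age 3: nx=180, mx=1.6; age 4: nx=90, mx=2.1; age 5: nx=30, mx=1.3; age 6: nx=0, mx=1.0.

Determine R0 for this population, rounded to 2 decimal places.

0.63

lx = nx/n0 = nx/1500: 1, 0.56, 0.26, 0.12, 0.06, 0.02, 0
lx·mx by age: 0, 0, 0.286, 0.192, 0.126, 0.026, 0
R0 = Σ lx·mx = 0.63 → 0.63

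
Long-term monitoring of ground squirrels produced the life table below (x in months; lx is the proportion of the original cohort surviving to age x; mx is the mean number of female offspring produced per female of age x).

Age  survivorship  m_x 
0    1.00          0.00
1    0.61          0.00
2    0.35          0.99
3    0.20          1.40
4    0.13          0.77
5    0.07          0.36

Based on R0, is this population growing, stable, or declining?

R0 = Σ lx·mx = 0 + 0 + 0.3465 + 0.28 + 0.1001 + 0.0252 = 0.7518
R0 < 1, so the population is declining.

declining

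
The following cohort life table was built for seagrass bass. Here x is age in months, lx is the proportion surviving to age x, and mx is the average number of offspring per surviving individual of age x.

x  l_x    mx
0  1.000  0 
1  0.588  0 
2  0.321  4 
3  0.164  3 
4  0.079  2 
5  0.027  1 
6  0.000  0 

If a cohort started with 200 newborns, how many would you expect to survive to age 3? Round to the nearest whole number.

Expected survivors = N0 · l_3 = 200 × 0.164 = 32.8 → 33

33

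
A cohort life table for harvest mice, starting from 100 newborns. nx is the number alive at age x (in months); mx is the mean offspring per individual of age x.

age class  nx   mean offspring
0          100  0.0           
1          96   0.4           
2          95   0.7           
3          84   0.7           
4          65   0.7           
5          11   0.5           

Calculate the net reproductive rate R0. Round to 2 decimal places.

2.15

lx = nx/n0 = nx/100: 1, 0.96, 0.95, 0.84, 0.65, 0.11
lx·mx by age: 0, 0.384, 0.665, 0.588, 0.455, 0.055
R0 = Σ lx·mx = 2.147 → 2.15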